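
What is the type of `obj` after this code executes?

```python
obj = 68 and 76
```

'and' returns the last value when all truthy (76, which is int)

int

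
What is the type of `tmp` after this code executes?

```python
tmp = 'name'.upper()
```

str.upper() returns str

str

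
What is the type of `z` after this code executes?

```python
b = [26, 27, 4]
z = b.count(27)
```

list.count() returns int

int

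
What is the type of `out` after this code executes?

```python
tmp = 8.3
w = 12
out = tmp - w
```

float - int returns float (8.3 - 12 = -3.7)

float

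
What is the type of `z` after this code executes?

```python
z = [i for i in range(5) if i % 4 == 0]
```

A list comprehension [...] produces a list

list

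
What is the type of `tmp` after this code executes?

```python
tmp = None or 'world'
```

'or' with None returns the other value ('world', str)

str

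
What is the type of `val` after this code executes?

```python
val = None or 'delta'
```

'or' with None returns the other value ('delta', str)

str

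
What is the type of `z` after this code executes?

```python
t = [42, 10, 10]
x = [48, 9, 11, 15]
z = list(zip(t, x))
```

list(zip(...)) returns a list of tuples

list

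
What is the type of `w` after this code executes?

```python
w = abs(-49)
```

abs() of int returns int

int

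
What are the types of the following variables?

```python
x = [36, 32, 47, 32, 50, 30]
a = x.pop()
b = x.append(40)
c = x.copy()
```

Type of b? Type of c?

list.append() returns None; list.copy() returns list

NoneType, list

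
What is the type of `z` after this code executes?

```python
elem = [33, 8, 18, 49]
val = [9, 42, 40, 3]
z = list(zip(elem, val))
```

list(zip(...)) returns a list of tuples

list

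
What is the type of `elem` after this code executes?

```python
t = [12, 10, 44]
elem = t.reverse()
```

list.reverse() returns None

NoneType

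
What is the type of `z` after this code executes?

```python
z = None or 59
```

'or' with None returns the other value (59, int)

int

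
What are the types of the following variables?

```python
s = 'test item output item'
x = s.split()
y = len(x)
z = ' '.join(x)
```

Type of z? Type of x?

str.join() returns str; str.split() returns list

str, list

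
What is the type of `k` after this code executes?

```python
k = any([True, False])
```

any() returns bool

bool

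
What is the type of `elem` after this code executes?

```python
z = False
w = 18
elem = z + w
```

bool + int returns int (False is 0, so 0 + 18 = 18)

int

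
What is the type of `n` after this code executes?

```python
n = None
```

None has type NoneType

NoneType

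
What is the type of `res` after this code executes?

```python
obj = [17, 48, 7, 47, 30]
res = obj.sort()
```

list.sort() returns None (sorts in place)

NoneType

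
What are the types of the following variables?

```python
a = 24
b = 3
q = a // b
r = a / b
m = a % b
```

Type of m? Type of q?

int % int returns int; int // int returns int

int, int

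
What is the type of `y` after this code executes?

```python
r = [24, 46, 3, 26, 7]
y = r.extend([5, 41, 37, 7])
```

list.extend() returns None

NoneType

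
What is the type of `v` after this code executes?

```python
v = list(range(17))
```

list(range(...)) returns list

list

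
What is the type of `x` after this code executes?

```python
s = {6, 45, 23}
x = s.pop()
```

Popping from a set of ints returns int

int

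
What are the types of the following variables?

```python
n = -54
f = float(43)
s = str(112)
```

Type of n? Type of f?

n is int; f is float

int, float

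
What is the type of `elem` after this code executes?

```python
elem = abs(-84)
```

abs() of int returns int

int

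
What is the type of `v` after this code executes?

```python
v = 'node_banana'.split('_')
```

str.split() returns list

list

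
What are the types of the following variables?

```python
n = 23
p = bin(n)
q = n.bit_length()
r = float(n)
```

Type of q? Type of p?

int.bit_length() returns int; bin() returns str

int, str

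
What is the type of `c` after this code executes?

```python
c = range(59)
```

range() returns a range object

range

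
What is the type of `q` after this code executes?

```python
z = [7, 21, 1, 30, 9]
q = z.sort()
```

list.sort() returns None (sorts in place)

NoneType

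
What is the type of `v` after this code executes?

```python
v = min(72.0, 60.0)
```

min() of floats returns float

float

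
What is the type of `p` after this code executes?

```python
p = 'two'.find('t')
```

str.find() returns int (index, or -1)

int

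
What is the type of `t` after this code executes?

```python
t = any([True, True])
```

any() returns bool

bool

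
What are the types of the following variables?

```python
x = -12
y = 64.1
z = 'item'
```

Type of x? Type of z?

x is int; z is str

int, str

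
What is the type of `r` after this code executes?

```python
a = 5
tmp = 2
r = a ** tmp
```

int ** positive int returns int (5 ** 2 = 25)

int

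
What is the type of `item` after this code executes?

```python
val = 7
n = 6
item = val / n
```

int / int always returns float in Python 3 (7 / 6 = 1.16667)

float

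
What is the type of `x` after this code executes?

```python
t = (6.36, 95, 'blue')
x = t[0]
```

Index 0 of tuple is 6.36 which is float

float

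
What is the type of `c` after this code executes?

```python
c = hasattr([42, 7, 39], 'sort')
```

hasattr() returns bool

bool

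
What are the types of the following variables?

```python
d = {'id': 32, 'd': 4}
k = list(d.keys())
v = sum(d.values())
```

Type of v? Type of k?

sum of int values returns int; list(...) returns list

int, list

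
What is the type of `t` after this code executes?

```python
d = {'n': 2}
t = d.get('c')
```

dict.get() returns None when key 'c' is not found and no default given

NoneType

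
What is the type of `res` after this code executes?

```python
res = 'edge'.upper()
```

str.upper() returns str

str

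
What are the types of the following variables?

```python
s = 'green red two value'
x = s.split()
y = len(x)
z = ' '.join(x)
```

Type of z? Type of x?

str.join() returns str; str.split() returns list

str, list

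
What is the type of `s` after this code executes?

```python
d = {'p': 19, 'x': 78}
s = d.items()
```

dict.items() returns a dict_items view

dict_items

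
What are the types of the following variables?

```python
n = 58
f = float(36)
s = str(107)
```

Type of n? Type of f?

n is int; f is float

int, float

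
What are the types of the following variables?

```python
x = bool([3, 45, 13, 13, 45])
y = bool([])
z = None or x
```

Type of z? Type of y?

None or <bool> returns the bool; bool() returns bool

bool, bool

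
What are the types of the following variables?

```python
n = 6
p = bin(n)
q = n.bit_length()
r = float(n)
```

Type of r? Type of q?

float() returns float; int.bit_length() returns int

float, int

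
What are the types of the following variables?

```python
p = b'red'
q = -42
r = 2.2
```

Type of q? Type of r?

q is int; r is float

int, float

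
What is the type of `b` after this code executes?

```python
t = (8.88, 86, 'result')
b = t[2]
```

Index 2 of tuple is 'result' which is str

str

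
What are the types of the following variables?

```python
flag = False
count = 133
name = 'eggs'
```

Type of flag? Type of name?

flag is bool; name is str

bool, str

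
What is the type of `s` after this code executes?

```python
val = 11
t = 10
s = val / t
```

int / int always returns float in Python 3 (11 / 10 = 1.1)

float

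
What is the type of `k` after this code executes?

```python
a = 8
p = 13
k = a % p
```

int % int returns int (8 % 13 = 8)

int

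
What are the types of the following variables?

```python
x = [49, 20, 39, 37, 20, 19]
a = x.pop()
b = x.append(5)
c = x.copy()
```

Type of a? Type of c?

list.pop() returns the element (int); list.copy() returns list

int, list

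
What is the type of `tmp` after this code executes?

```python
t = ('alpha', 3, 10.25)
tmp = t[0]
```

Index 0 of tuple is 'alpha' which is str

str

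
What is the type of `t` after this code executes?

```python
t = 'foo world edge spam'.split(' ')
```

str.split() returns list

list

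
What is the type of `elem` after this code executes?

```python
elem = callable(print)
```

callable() returns bool

bool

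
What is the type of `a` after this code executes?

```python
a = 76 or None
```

'or' returns first truthy value (76, int)

int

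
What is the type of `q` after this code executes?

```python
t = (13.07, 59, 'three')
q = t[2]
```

Index 2 of tuple is 'three' which is str

str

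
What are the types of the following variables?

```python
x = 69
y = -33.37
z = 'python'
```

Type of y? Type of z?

y is float; z is str

float, str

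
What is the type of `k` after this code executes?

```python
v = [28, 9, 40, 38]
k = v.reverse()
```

list.reverse() returns None

NoneType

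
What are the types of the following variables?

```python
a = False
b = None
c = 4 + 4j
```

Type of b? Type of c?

b is NoneType; c is complex

NoneType, complex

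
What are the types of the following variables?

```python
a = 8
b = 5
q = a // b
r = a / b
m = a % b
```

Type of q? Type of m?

int // int returns int; int % int returns int

int, int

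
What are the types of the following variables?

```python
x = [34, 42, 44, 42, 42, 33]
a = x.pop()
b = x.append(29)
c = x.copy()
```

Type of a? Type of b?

list.pop() returns the element (int); list.append() returns None

int, NoneType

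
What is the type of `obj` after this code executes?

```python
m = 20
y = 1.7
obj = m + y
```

int + float returns float (20 + 1.7 = 21.7)

float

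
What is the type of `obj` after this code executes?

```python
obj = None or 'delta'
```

'or' with None returns the other value ('delta', str)

str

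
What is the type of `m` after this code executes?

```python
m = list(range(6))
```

list(range(...)) returns list

list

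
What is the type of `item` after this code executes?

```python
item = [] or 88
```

'or' returns first truthy value (88, which is int)

int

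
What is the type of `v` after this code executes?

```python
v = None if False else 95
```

Ternary: condition is False, else branch (95) taken → int

int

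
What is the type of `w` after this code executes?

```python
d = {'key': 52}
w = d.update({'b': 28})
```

dict.update() returns None

NoneType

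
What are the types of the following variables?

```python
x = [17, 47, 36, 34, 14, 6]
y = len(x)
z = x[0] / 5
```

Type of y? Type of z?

len() returns int; int / int returns float

int, float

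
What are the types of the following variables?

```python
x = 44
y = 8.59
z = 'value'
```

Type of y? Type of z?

y is float; z is str

float, str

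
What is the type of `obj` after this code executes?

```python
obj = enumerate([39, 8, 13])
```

enumerate() returns an enumerate iterator object

enumerate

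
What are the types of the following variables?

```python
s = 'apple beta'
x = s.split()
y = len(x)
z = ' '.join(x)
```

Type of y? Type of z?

len() returns int; str.join() returns str

int, str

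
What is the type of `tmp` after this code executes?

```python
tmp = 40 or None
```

'or' returns first truthy value (40, int)

int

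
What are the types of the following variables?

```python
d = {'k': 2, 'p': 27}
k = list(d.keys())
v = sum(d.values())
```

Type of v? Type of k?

sum of int values returns int; list(...) returns list

int, list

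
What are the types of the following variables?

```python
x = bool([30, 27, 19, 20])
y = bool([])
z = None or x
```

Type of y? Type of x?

bool() returns bool; bool() returns bool

bool, bool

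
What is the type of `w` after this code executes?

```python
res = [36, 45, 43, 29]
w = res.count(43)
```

list.count() returns int

int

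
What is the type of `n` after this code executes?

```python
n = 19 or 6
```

'or' returns the first truthy value (19, which is int)

int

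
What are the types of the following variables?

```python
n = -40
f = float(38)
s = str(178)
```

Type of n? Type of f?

n is int; f is float

int, float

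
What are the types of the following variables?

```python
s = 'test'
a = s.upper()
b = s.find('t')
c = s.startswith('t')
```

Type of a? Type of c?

str.upper() returns str; str.startswith() returns bool

str, bool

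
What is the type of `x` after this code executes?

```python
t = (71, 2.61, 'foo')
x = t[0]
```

Index 0 of tuple is 71 which is int

int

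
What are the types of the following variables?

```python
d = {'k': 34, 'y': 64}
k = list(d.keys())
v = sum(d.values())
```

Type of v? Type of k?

sum of int values returns int; list(...) returns list

int, list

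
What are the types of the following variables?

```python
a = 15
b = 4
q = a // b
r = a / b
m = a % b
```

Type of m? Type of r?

int % int returns int; int / int returns float

int, float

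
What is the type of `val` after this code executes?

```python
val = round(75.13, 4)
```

round() with ndigits arg returns float

float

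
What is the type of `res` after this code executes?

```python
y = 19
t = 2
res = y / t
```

int / int always returns float in Python 3 (19 / 2 = 9.5)

float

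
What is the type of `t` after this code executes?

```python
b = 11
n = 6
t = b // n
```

int // int returns int (11 // 6 = 1)

int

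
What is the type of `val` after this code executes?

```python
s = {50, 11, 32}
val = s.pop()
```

Popping from a set of ints returns int

int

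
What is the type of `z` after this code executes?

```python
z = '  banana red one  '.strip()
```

str.strip() returns str

str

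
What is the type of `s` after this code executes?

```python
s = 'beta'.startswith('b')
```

str.startswith() returns bool

bool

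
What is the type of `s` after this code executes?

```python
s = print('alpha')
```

print() returns None

NoneType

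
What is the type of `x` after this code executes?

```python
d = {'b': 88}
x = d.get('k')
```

dict.get() returns None when key 'k' is not found and no default given

NoneType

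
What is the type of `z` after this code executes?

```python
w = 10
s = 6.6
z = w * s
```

int * float returns float (10 * 6.6 = 66.0)

float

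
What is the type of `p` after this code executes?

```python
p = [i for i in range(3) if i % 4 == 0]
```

A list comprehension [...] produces a list

list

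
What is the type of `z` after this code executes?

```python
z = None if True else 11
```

Ternary: condition is True, if branch (None) taken → NoneType

NoneType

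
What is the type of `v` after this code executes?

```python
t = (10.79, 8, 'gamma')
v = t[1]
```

Index 1 of tuple is 8 which is int

int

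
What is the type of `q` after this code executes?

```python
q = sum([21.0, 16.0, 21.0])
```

sum() of floats returns float

float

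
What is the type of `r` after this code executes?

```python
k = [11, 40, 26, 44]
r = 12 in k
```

'in' operator returns bool

bool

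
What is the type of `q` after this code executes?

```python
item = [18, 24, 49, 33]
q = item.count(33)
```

list.count() returns int

int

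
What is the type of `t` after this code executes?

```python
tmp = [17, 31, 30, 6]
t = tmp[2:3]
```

Slicing a list always returns a list

list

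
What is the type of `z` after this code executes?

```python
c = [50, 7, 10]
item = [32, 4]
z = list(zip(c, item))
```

list(zip(...)) returns a list of tuples

list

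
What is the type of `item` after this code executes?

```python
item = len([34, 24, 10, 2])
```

len() always returns int

int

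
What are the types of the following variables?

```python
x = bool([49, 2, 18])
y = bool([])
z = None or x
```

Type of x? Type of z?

bool() returns bool; None or <bool> returns the bool

bool, bool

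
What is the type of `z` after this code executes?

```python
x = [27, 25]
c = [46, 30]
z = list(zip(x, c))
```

list(zip(...)) returns a list of tuples

list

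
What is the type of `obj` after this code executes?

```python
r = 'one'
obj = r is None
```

'is' comparison returns bool

bool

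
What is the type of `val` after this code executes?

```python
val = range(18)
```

range() returns a range object

range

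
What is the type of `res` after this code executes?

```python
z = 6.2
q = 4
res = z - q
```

float - int returns float (6.2 - 4 = 2.2)

float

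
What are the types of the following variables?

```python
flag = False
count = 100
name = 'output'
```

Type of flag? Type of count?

flag is bool; count is int

bool, int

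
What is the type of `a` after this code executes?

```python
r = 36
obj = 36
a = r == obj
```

Equality comparison returns bool

bool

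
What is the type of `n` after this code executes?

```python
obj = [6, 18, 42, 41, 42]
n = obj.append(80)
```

list.append() returns None (mutates in place)

NoneType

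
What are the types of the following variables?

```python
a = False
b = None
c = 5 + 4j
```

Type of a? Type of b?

a is bool; b is NoneType

bool, NoneType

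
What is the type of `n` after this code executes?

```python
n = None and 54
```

'and' returns first falsy value (None)

NoneType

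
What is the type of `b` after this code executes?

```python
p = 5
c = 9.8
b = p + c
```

int + float returns float (5 + 9.8 = 14.8)

float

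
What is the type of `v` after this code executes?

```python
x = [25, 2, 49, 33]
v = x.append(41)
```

list.append() returns None (mutates in place)

NoneType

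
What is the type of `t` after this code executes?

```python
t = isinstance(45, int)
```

isinstance() returns bool

bool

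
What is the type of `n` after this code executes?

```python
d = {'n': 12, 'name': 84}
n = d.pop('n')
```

dict.pop() returns the value (int)

int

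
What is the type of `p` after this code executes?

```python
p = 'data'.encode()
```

str.encode() returns bytes

bytes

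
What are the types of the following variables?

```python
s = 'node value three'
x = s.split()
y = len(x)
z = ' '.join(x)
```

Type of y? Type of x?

len() returns int; str.split() returns list

int, list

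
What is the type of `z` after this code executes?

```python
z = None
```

None has type NoneType

NoneType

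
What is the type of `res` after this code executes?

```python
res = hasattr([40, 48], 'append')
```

hasattr() returns bool

bool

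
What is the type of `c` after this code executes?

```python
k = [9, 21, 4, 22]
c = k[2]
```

Indexing a list of ints returns int (k[2] = 4)

int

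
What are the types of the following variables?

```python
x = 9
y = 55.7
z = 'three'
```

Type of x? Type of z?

x is int; z is str

int, str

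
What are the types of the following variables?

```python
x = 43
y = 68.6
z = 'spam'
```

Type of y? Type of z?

y is float; z is str

float, str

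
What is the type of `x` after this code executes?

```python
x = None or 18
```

'or' with None returns the other value (18, int)

int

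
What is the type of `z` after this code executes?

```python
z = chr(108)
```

chr() returns str (single character)

str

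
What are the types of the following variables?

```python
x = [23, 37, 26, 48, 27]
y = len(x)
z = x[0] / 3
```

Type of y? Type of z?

len() returns int; int / int returns float

int, float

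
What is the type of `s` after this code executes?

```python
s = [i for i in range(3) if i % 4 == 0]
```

A list comprehension [...] produces a list

list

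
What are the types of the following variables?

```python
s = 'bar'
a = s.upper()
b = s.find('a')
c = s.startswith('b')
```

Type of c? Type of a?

str.startswith() returns bool; str.upper() returns str

bool, str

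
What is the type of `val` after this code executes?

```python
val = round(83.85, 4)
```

round() with ndigits arg returns float

float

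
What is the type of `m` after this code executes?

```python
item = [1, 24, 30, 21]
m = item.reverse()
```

list.reverse() returns None

NoneType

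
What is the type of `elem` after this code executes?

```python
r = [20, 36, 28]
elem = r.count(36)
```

list.count() returns int

int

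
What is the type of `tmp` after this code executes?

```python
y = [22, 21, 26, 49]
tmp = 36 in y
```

'in' operator returns bool

bool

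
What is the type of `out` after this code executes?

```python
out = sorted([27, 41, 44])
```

sorted() always returns list

list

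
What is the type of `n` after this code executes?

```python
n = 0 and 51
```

'and' returns the first falsy value (0, which is int)

int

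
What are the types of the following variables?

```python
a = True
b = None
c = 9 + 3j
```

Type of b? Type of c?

b is NoneType; c is complex

NoneType, complex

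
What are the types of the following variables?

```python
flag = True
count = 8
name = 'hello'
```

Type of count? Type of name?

count is int; name is str

int, str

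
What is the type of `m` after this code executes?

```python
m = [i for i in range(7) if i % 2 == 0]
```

A list comprehension [...] produces a list

list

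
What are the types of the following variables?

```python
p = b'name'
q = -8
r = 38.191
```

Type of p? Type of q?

p is bytes; q is int

bytes, int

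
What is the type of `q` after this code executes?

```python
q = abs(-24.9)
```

abs() of float returns float

float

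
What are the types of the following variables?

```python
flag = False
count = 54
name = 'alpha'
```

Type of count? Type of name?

count is int; name is str

int, str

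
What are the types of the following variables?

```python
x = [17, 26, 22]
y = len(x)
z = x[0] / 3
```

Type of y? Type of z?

len() returns int; int / int returns float

int, float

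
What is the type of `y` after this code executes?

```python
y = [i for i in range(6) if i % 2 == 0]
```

A list comprehension [...] produces a list

list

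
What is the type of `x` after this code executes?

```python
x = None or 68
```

'or' with None returns the other value (68, int)

int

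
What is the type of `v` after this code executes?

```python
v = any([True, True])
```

any() returns bool

bool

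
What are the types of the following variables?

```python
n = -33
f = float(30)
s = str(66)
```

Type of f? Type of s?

f is float; s is str

float, str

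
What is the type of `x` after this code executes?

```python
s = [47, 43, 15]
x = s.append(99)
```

list.append() returns None (mutates in place)

NoneType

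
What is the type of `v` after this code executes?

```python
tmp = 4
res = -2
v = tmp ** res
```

int ** negative int returns float

float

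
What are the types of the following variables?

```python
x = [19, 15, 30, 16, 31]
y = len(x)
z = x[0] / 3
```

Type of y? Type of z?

len() returns int; int / int returns float

int, float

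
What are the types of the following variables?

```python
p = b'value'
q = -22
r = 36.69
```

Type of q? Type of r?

q is int; r is float

int, float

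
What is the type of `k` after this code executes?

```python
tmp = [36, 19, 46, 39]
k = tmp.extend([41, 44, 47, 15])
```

list.extend() returns None

NoneType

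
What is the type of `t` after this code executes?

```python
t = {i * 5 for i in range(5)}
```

A set comprehension {expr for x in iterable} produces a set

set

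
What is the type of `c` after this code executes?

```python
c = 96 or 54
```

'or' returns the first truthy value (96, which is int)

int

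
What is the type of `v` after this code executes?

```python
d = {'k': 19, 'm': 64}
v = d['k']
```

Accessing dict[str, int] with key 'k' returns int value 19

int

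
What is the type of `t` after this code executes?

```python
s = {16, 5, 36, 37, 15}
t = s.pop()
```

Popping from a set of ints returns int

int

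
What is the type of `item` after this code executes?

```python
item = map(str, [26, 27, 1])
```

map() returns a map iterator object

map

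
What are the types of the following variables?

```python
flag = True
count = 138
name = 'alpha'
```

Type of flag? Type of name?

flag is bool; name is str

bool, str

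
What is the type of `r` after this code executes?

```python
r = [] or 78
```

'or' returns first truthy value (78, which is int)

int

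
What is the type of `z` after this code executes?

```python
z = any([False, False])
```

any() returns bool

bool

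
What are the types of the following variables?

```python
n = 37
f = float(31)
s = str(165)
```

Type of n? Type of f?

n is int; f is float

int, float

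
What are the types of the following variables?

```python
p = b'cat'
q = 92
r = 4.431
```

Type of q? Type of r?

q is int; r is float

int, float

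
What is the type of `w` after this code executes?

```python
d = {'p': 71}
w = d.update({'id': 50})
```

dict.update() returns None

NoneType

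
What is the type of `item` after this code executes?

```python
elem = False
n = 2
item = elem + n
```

bool + int returns int (False is 0, so 0 + 2 = 2)

int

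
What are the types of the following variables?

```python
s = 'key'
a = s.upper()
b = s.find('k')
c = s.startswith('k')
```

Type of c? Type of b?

str.startswith() returns bool; str.find() returns int

bool, int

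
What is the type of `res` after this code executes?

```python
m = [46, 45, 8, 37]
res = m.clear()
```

list.clear() returns None

NoneType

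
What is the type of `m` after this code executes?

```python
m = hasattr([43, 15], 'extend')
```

hasattr() returns bool

bool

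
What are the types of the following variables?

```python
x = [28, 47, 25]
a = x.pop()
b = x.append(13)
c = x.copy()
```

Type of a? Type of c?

list.pop() returns the element (int); list.copy() returns list

int, list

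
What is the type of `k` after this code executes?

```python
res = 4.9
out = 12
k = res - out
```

float - int returns float (4.9 - 12 = -7.1)

float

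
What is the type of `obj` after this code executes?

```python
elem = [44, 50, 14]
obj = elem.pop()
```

list.pop() returns the popped element (int here)

int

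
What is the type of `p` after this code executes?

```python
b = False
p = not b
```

'not' always returns bool

bool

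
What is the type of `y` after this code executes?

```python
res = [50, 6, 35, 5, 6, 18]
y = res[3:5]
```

Slicing a list always returns a list

list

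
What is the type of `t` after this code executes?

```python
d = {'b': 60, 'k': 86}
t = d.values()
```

.values() returns a dict_values view object

dict_values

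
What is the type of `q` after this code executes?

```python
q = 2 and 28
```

'and' returns the last value when all truthy (28, which is int)

int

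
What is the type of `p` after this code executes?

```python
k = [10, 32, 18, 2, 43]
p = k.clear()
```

list.clear() returns None

NoneType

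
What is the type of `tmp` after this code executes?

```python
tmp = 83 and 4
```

'and' returns the last value when all truthy (4, which is int)

int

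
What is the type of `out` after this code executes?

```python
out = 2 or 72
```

'or' returns the first truthy value (2, which is int)

int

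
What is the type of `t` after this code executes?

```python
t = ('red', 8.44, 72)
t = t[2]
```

Index 2 of tuple is 72 which is int

int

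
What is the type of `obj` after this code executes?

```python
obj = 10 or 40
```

'or' returns the first truthy value (10, which is int)

int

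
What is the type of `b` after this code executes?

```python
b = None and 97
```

'and' returns first falsy value (None)

NoneType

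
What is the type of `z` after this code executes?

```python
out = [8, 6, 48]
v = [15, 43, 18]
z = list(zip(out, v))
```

list(zip(...)) returns a list of tuples

list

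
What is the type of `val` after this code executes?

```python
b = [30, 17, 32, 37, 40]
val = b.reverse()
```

list.reverse() returns None

NoneType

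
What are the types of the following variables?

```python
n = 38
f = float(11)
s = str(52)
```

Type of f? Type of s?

f is float; s is str

float, str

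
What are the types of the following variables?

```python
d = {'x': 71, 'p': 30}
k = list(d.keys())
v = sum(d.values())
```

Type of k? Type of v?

list(...) returns list; sum of int values returns int

list, int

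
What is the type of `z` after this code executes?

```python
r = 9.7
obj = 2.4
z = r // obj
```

float // float returns float (floor division preserves float type)

float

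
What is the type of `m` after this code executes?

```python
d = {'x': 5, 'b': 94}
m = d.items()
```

dict.items() returns a dict_items view

dict_items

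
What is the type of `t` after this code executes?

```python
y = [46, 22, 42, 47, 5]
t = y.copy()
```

list.copy() returns list

list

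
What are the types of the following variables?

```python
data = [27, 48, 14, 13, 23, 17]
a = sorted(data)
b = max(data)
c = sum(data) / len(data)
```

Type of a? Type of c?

sorted() returns list; int / int returns float

list, float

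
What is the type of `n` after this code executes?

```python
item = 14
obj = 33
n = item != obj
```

Comparison operators return bool

bool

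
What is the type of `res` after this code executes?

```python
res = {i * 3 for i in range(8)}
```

A set comprehension {expr for x in iterable} produces a set

set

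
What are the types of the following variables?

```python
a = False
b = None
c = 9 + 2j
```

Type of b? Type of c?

b is NoneType; c is complex

NoneType, complex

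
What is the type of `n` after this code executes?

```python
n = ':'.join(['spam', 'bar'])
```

str.join() returns str

str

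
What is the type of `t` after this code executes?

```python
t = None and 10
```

'and' returns first falsy value (None)

NoneType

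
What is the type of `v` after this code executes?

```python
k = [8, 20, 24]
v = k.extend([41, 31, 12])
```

list.extend() returns None

NoneType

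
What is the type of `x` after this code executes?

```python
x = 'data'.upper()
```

str.upper() returns str

str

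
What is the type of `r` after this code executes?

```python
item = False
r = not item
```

'not' always returns bool

bool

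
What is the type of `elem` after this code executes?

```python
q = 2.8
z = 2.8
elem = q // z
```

float // float returns float (floor division preserves float type)

float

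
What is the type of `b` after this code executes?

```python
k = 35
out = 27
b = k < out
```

Comparison operators return bool

bool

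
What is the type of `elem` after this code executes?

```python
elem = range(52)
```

range() returns a range object

range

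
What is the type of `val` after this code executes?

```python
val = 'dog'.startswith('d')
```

str.startswith() returns bool

bool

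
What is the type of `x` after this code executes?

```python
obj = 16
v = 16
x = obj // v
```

int // int returns int (16 // 16 = 1)

int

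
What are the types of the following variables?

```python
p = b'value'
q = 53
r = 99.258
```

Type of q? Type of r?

q is int; r is float

int, float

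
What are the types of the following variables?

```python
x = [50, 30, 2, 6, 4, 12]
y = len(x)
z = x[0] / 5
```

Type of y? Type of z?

len() returns int; int / int returns float

int, float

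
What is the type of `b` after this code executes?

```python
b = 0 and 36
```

'and' returns the first falsy value (0, which is int)

int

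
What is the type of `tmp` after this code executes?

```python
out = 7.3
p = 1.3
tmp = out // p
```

float // float returns float (floor division preserves float type)

float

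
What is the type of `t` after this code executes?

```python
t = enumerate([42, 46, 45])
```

enumerate() returns an enumerate iterator object

enumerate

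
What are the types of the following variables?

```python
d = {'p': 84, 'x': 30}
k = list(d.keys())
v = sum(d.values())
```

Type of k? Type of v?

list(...) returns list; sum of int values returns int

list, int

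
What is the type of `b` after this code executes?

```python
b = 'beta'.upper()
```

str.upper() returns str

str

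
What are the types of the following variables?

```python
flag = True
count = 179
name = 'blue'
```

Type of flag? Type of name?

flag is bool; name is str

bool, str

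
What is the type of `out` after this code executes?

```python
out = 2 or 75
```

'or' returns the first truthy value (2, which is int)

int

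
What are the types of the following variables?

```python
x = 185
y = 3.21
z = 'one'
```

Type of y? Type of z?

y is float; z is str

float, str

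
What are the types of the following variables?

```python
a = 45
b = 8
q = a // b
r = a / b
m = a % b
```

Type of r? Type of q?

int / int returns float; int // int returns int

float, int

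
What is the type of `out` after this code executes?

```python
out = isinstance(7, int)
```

isinstance() returns bool

bool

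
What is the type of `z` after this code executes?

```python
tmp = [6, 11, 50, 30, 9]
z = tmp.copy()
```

list.copy() returns list

list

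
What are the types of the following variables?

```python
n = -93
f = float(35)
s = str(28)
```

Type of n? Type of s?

n is int; s is str

int, str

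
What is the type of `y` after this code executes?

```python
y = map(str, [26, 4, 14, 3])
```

map() returns a map iterator object

map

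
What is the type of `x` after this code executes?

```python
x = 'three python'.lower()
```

str.lower() returns str

str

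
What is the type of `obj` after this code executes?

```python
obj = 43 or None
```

'or' returns first truthy value (43, int)

int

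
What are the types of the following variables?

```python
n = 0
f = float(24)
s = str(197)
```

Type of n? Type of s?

n is int; s is str

int, str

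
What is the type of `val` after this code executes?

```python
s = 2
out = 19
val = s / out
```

int / int always returns float in Python 3 (2 / 19 = 0.105263)

float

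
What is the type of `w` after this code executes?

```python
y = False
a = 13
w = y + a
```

bool + int returns int (False is 0, so 0 + 13 = 13)

int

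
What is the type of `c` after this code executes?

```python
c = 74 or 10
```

'or' returns the first truthy value (74, which is int)

int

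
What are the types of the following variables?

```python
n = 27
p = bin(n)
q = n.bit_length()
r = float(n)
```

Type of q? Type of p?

int.bit_length() returns int; bin() returns str

int, str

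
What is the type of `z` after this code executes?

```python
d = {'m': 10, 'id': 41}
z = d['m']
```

Accessing dict[str, int] with key 'm' returns int value 10

int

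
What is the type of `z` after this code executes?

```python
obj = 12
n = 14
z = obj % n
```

int % int returns int (12 % 14 = 12)

int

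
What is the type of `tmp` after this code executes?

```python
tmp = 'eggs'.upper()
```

str.upper() returns str

str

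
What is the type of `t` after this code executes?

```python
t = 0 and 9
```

'and' returns the first falsy value (0, which is int)

int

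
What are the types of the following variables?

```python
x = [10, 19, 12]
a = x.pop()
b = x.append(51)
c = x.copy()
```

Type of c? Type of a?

list.copy() returns list; list.pop() returns the element (int)

list, int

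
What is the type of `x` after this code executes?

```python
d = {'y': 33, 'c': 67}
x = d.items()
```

dict.items() returns a dict_items view

dict_items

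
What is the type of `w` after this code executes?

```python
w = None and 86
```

'and' returns first falsy value (None)

NoneType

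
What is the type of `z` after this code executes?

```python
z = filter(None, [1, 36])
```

filter() returns a filter iterator object

filter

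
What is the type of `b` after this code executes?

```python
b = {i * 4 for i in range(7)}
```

A set comprehension {expr for x in iterable} produces a set

set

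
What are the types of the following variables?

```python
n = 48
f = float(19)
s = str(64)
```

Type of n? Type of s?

n is int; s is str

int, str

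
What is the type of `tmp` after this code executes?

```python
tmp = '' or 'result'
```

'or' returns first truthy value ('result', which is str)

str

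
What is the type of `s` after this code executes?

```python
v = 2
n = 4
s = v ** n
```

int ** positive int returns int (2 ** 4 = 16)

int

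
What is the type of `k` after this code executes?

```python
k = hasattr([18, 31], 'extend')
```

hasattr() returns bool

bool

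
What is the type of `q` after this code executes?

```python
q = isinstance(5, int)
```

isinstance() returns bool

bool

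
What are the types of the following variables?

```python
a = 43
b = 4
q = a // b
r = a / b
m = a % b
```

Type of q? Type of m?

int // int returns int; int % int returns int

int, int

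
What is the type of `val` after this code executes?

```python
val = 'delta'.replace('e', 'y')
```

str.replace() returns str

str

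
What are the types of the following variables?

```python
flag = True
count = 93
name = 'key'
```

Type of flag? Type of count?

flag is bool; count is int

bool, int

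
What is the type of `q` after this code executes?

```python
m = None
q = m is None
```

'is' comparison returns bool

bool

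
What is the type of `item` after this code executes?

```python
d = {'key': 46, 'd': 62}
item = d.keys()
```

.keys() returns a dict_keys view object

dict_keys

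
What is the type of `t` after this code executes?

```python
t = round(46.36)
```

round() with no ndigits arg returns int

int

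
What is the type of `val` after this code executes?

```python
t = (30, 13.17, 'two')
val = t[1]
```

Index 1 of tuple is 13.17 which is float

float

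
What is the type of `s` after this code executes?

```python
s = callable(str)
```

callable() returns bool

bool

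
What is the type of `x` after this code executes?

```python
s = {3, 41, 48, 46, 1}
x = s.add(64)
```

set.add() returns None (mutates in place)

NoneType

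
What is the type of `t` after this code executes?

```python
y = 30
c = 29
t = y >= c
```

Comparison operators return bool

bool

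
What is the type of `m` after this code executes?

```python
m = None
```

None has type NoneType

NoneType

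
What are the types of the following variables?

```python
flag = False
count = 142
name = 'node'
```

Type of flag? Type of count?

flag is bool; count is int

bool, int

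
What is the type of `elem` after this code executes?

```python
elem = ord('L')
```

ord() returns int (Unicode code point)

int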